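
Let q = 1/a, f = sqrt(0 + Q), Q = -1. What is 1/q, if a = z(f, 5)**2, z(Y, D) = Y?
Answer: -1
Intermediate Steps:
f = I (f = sqrt(0 - 1) = sqrt(-1) = I ≈ 1.0*I)
a = -1 (a = I**2 = -1)
q = -1 (q = 1/(-1) = -1)
1/q = 1/(-1) = -1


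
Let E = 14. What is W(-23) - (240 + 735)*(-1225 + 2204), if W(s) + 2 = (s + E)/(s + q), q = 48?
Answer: -23863184/25 ≈ -9.5453e+5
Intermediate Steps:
W(s) = -2 + (14 + s)/(48 + s) (W(s) = -2 + (s + 14)/(s + 48) = -2 + (14 + s)/(48 + s))
W(-23) - (240 + 735)*(-1225 + 2204) = (-82 - 1*(-23))/(48 - 23) - (240 + 735)*(-1225 + 2204) = (-82 + 23)/25 - 975*979 = (1/25)*(-59) - 1*954525 = -59/25 - 954525 = -23863184/25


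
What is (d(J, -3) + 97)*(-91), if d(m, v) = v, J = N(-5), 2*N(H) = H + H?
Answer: -8554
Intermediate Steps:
N(H) = H (N(H) = (H + H)/2 = (2*H)/2 = H)
J = -5
(d(J, -3) + 97)*(-91) = (-3 + 97)*(-91) = 94*(-91) = -8554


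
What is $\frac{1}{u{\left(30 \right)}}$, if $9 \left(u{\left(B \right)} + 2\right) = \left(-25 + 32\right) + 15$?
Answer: $\frac{9}{4} \approx 2.25$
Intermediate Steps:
$u{\left(B \right)} = \frac{4}{9}$ ($u{\left(B \right)} = -2 + \frac{\left(-25 + 32\right) + 15}{9} = -2 + \frac{7 + 15}{9} = -2 + \frac{1}{9} \cdot 22 = -2 + \frac{22}{9} = \frac{4}{9}$)
$\frac{1}{u{\left(30 \right)}} = \frac{1}{\frac{4}{9}} = \frac{9}{4}$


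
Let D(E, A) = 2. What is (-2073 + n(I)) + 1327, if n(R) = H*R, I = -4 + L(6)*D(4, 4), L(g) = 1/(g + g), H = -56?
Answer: -1594/3 ≈ -531.33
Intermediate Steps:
L(g) = 1/(2*g)
I = -23/6 (I = -4 + ((½)/6)*2 = -4 + ((½)*(⅙))*2 = -4 + (1/12)*2 = -4 + ⅙ = -23/6 ≈ -3.8333)
n(R) = -56*R
(-2073 + n(I)) + 1327 = (-2073 - 56*(-23/6)) + 1327 = (-2073 + 644/3) + 1327 = -5575/3 + 1327 = -1594/3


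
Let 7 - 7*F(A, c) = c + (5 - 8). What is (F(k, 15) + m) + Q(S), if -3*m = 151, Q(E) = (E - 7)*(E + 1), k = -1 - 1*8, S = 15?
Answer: 1616/21 ≈ 76.952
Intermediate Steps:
k = -9 (k = -1 - 8 = -9)
F(A, c) = 10/7 - c/7 (F(A, c) = 1 - (c + (5 - 8))/7 = 1 - (c - 3)/7 = 1 - (-3 + c)/7 = 1 + (3/7 - c/7) = 10/7 - c/7)
Q(E) = (1 + E)*(-7 + E) (Q(E) = (-7 + E)*(1 + E) = (1 + E)*(-7 + E))
m = -151/3 (m = -⅓*151 = -151/3 ≈ -50.333)
(F(k, 15) + m) + Q(S) = ((10/7 - ⅐*15) - 151/3) + (-7 + 15² - 6*15) = ((10/7 - 15/7) - 151/3) + (-7 + 225 - 90) = (-5/7 - 151/3) + 128 = -1072/21 + 128 = 1616/21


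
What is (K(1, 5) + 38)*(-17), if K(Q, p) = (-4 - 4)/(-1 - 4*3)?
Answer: -8534/13 ≈ -656.46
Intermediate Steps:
K(Q, p) = 8/13 (K(Q, p) = -8/(-1 - 12) = -8/(-13) = -8*(-1/13) = 8/13)
(K(1, 5) + 38)*(-17) = (8/13 + 38)*(-17) = (502/13)*(-17) = -8534/13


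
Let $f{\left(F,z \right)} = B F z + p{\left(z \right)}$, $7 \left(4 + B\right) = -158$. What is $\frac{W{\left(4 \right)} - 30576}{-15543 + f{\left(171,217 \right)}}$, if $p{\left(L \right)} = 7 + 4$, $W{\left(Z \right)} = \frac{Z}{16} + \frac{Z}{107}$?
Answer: $\frac{13086405}{428649704} \approx 0.030529$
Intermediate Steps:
$B = - \frac{186}{7}$ ($B = -4 + \frac{1}{7} \left(-158\right) = -4 - \frac{158}{7} = - \frac{186}{7} \approx -26.571$)
$W{\left(Z \right)} = \frac{123 Z}{1712}$ ($W{\left(Z \right)} = Z \frac{1}{16} + Z \frac{1}{107} = \frac{Z}{16} + \frac{Z}{107} = \frac{123 Z}{1712}$)
$p{\left(L \right)} = 11$
$f{\left(F,z \right)} = 11 - \frac{186 F z}{7}$ ($f{\left(F,z \right)} = - \frac{186 F}{7} z + 11 = - \frac{186 F z}{7} + 11 = 11 - \frac{186 F z}{7}$)
$\frac{W{\left(4 \right)} - 30576}{-15543 + f{\left(171,217 \right)}} = \frac{\frac{123}{1712} \cdot 4 - 30576}{-15543 + \left(11 - \frac{31806}{7} \cdot 217\right)} = \frac{\frac{123}{428} - 30576}{-15543 + \left(11 - 985986\right)} = - \frac{13086405}{428 \left(-15543 - 985975\right)} = - \frac{13086405}{428 \left(-1001518\right)} = \left(- \frac{13086405}{428}\right) \left(- \frac{1}{1001518}\right) = \frac{13086405}{428649704}$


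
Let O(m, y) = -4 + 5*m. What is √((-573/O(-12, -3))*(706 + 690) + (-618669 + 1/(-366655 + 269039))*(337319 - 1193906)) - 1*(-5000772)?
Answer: 5000772 + √78902703811640248878/12202 ≈ 5.7287e+6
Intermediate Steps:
√((-573/O(-12, -3))*(706 + 690) + (-618669 + 1/(-366655 + 269039))*(337319 - 1193906)) - 1*(-5000772) = √((-573/(-4 + 5*(-12)))*(706 + 690) + (-618669 + 1/(-366655 + 269039))*(337319 - 1193906)) - 1*(-5000772) = √(-573/(-4 - 60)*1396 + (-618669 + 1/(-97616))*(-856587)) + 5000772 = √(-573/(-64)*1396 + (-618669 - 1/97616)*(-856587)) + 5000772 = √(-573*(-1/64)*1396 - 60391993105/97616*(-856587)) + 5000772 = √((573/64)*1396 + 51730996197832635/97616) + 5000772 = √(199977/16 + 51730996197832635/97616) + 5000772 = √(6466374677236539/12202) + 5000772 = √78902703811640248878/12202 + 5000772 = 5000772 + √78902703811640248878/12202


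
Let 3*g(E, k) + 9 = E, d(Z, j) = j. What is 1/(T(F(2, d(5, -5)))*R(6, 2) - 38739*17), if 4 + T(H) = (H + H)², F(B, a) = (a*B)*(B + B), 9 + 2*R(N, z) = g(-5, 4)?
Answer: -1/702269 ≈ -1.4240e-6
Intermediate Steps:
g(E, k) = -3 + E/3
R(N, z) = -41/6 (R(N, z) = -9/2 + (-3 + (⅓)*(-5))/2 = -9/2 + (-3 - 5/3)/2 = -9/2 + (½)*(-14/3) = -9/2 - 7/3 = -41/6)
F(B, a) = 2*a*B² (F(B, a) = (B*a)*(2*B) = 2*a*B²)
T(H) = -4 + 4*H² (T(H) = -4 + (H + H)² = -4 + (2*H)² = -4 + 4*H²)
1/(T(F(2, d(5, -5)))*R(6, 2) - 38739*17) = 1/((-4 + 4*(2*(-5)*2²)²)*(-41/6) - 38739*17) = 1/((-4 + 4*(2*(-5)*4)²)*(-41/6) - 658563) = 1/((-4 + 4*(-40)²)*(-41/6) - 658563) = 1/((-4 + 4*1600)*(-41/6) - 658563) = 1/((-4 + 6400)*(-41/6) - 658563) = 1/(6396*(-41/6) - 658563) = 1/(-43706 - 658563) = 1/(-702269) = -1/702269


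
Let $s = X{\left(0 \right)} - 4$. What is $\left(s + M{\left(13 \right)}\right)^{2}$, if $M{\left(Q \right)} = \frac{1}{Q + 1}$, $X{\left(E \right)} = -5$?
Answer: $\frac{15625}{196} \approx 79.719$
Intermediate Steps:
$M{\left(Q \right)} = \frac{1}{1 + Q}$
$s = -9$ ($s = -5 - 4 = -9$)
$\left(s + M{\left(13 \right)}\right)^{2} = \left(-9 + \frac{1}{1 + 13}\right)^{2} = \left(-9 + \frac{1}{14}\right)^{2} = \left(- \frac{125}{14}\right)^{2} = \frac{15625}{196}$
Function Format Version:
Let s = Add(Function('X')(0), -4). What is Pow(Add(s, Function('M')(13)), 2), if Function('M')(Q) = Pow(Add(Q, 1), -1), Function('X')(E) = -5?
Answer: Rational(15625, 196) ≈ 79.719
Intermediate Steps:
Function('M')(Q) = Pow(Add(1, Q), -1)
s = -9 (s = Add(-5, -4) = -9)
Pow(Add(s, Function('M')(13)), 2) = Pow(Add(-9, Pow(Add(1, 13), -1)), 2) = Pow(Add(-9, Pow(14, -1)), 2) = Pow(Add(-9, Rational(1, 14)), 2) = Pow(Rational(-125, 14), 2) = Rational(15625, 196)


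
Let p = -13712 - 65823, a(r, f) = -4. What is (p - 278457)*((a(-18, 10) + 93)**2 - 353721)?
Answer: 123793633600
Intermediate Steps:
p = -79535
(p - 278457)*((a(-18, 10) + 93)**2 - 353721) = (-79535 - 278457)*((-4 + 93)**2 - 353721) = -357992*(89**2 - 353721) = -357992*(7921 - 353721) = -357992*(-345800) = 123793633600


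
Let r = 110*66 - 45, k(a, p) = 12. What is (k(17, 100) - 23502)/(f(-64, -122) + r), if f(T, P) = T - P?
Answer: -23490/7273 ≈ -3.2298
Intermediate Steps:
r = 7215 (r = 7260 - 45 = 7215)
(k(17, 100) - 23502)/(f(-64, -122) + r) = (12 - 23502)/((-64 - 1*(-122)) + 7215) = -23490/((-64 + 122) + 7215) = -23490/(58 + 7215) = -23490/7273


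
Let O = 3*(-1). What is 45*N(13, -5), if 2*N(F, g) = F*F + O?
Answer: 3735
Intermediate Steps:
O = -3
N(F, g) = -3/2 + F²/2 (N(F, g) = (F*F - 3)/2 = (F² - 3)/2 = (-3 + F²)/2 = -3/2 + F²/2)
45*N(13, -5) = 45*(-3/2 + (½)*13²) = 45*(-3/2 + (½)*169) = 45*(-3/2 + 169/2) = 45*83 = 3735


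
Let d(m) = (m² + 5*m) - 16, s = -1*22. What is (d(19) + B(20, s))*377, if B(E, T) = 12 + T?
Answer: 162110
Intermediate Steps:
s = -22
d(m) = -16 + m² + 5*m
(d(19) + B(20, s))*377 = ((-16 + 19² + 5*19) + (12 - 22))*377 = ((-16 + 361 + 95) - 10)*377 = (440 - 10)*377 = 430*377 = 162110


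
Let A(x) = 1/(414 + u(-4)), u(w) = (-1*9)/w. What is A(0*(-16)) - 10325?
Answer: -17191121/1665 ≈ -10325.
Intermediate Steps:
u(w) = -9/w
A(x) = 4/1665 (A(x) = 1/(414 - 9/(-4)) = 1/(414 - 9*(-¼)) = 1/(414 + 9/4) = 1/(1665/4) = 4/1665)
A(0*(-16)) - 10325 = 4/1665 - 10325 = -17191121/1665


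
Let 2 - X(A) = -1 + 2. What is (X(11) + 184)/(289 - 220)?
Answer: 185/69 ≈ 2.6812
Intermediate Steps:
X(A) = 1 (X(A) = 2 - (-1 + 2) = 2 - 1*1 = 2 - 1 = 1)
(X(11) + 184)/(289 - 220) = (1 + 184)/(289 - 220) = 185/69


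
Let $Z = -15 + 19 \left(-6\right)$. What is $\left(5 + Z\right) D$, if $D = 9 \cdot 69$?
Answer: $-77004$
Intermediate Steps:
$Z = -129$ ($Z = -15 - 114 = -129$)
$D = 621$
$\left(5 + Z\right) D = \left(5 - 129\right) 621 = \left(-124\right) 621 = -77004$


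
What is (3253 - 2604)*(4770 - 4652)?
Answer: 76582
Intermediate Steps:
(3253 - 2604)*(4770 - 4652) = 649*118 = 76582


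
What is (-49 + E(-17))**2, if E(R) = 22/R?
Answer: 731025/289 ≈ 2529.5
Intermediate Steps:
(-49 + E(-17))**2 = (-49 + 22/(-17))**2 = (-49 + 22*(-1/17))**2 = (-49 - 22/17)**2 = (-855/17)**2 = 731025/289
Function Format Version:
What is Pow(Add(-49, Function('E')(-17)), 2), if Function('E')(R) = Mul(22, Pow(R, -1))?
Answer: Rational(731025, 289) ≈ 2529.5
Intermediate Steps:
Pow(Add(-49, Function('E')(-17)), 2) = Pow(Add(-49, Mul(22, Pow(-17, -1))), 2) = Pow(Add(-49, Mul(22, Rational(-1, 17))), 2) = Pow(Add(-49, Rational(-22, 17)), 2) = Pow(Rational(-855, 17), 2) = Rational(731025, 289)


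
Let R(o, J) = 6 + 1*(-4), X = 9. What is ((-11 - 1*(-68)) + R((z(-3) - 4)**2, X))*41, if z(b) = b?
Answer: 2419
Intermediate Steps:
R(o, J) = 2 (R(o, J) = 6 - 4 = 2)
((-11 - 1*(-68)) + R((z(-3) - 4)**2, X))*41 = ((-11 - 1*(-68)) + 2)*41 = ((-11 + 68) + 2)*41 = (57 + 2)*41 = 59*41 = 2419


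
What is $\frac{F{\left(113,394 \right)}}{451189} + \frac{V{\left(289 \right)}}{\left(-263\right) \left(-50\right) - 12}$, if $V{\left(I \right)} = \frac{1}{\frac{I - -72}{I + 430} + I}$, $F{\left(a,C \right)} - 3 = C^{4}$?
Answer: $\frac{65901413992238227115}{1233866998660464} \approx 53410.0$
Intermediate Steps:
$F{\left(a,C \right)} = 3 + C^{4}$
$V{\left(I \right)} = \frac{1}{I + \frac{72 + I}{430 + I}}$ ($V{\left(I \right)} = \frac{1}{\frac{I + 72}{430 + I} + I} = \frac{1}{\frac{72 + I}{430 + I} + I} = \frac{1}{I + \frac{72 + I}{430 + I}}$)
$\frac{F{\left(113,394 \right)}}{451189} + \frac{V{\left(289 \right)}}{\left(-263\right) \left(-50\right) - 12} = \frac{3 + 394^{4}}{451189} + \frac{\frac{1}{72 + 289^{2} + 431 \cdot 289} \left(430 + 289\right)}{\left(-263\right) \left(-50\right) - 12} = \left(3 + 24098215696\right) \frac{1}{451189} + \frac{\frac{1}{72 + 83521 + 124559} \cdot 719}{13150 - 12} = 24098215699 \cdot \frac{1}{451189} + \frac{\frac{1}{208152} \cdot 719}{13138} = \frac{24098215699}{451189} + \frac{1}{208152} \cdot 719 \cdot \frac{1}{13138} = \frac{24098215699}{451189} + \frac{719}{208152} \cdot \frac{1}{13138} = \frac{24098215699}{451189} + \frac{719}{2734700976} = \frac{65901413992238227115}{1233866998660464}$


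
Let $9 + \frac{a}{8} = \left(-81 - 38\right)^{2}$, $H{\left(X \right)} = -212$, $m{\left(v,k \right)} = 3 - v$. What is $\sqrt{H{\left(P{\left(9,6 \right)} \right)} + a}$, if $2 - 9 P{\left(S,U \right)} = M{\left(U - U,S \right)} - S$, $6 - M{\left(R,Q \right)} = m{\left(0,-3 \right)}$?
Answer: $6 \sqrt{3139} \approx 336.16$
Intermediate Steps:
$M{\left(R,Q \right)} = 3$ ($M{\left(R,Q \right)} = 6 - \left(3 - 0\right) = 6 - \left(3 + 0\right) = 6 - 3 = 3$)
$P{\left(S,U \right)} = - \frac{1}{9} + \frac{S}{9}$ ($P{\left(S,U \right)} = \frac{2}{9} - \frac{3 - S}{9} = \frac{2}{9} + \left(- \frac{1}{3} + \frac{S}{9}\right) = - \frac{1}{9} + \frac{S}{9}$)
$a = 113216$ ($a = -72 + 8 \left(-81 - 38\right)^{2} = -72 + 8 \left(-119\right)^{2} = -72 + 8 \cdot 14161 = -72 + 113288 = 113216$)
$\sqrt{H{\left(P{\left(9,6 \right)} \right)} + a} = \sqrt{-212 + 113216} = \sqrt{113004} = 6 \sqrt{3139}$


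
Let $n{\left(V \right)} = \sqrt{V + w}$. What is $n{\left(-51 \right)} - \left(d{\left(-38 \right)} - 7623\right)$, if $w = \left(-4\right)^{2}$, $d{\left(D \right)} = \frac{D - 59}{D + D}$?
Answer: $\frac{579251}{76} + i \sqrt{35} \approx 7621.7 + 5.9161 i$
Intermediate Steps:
$d{\left(D \right)} = \frac{-59 + D}{2 D}$
$w = 16$
$n{\left(V \right)} = \sqrt{16 + V}$ ($n{\left(V \right)} = \sqrt{V + 16} = \sqrt{16 + V}$)
$n{\left(-51 \right)} - \left(d{\left(-38 \right)} - 7623\right) = \sqrt{16 - 51} - \left(\frac{-59 - 38}{2 \left(-38\right)} - 7623\right) = \sqrt{-35} - \left(\frac{1}{2} \left(- \frac{1}{38}\right) \left(-97\right) - 7623\right) = i \sqrt{35} - \left(\frac{97}{76} - 7623\right) = i \sqrt{35} - - \frac{579251}{76} = i \sqrt{35} + \frac{579251}{76} = \frac{579251}{76} + i \sqrt{35}$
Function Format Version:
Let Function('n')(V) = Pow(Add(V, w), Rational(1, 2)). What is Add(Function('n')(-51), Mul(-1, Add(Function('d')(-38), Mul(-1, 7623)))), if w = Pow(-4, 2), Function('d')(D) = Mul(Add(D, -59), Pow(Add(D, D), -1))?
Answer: Add(Rational(579251, 76), Mul(I, Pow(35, Rational(1, 2)))) ≈ Add(7621.7, Mul(5.9161, I))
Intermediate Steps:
Function('d')(D) = Mul(Rational(1, 2), Pow(D, -1), Add(-59, D)) (Function('d')(D) = Mul(Add(-59, D), Pow(Mul(2, D), -1)) = Mul(Add(-59, D), Mul(Rational(1, 2), Pow(D, -1))) = Mul(Rational(1, 2), Pow(D, -1), Add(-59, D)))
w = 16
Function('n')(V) = Pow(Add(16, V), Rational(1, 2)) (Function('n')(V) = Pow(Add(V, 16), Rational(1, 2)) = Pow(Add(16, V), Rational(1, 2)))
Add(Function('n')(-51), Mul(-1, Add(Function('d')(-38), Mul(-1, 7623)))) = Add(Pow(Add(16, -51), Rational(1, 2)), Mul(-1, Add(Mul(Rational(1, 2), Pow(-38, -1), Add(-59, -38)), Mul(-1, 7623)))) = Add(Pow(-35, Rational(1, 2)), Mul(-1, Add(Mul(Rational(1, 2), Rational(-1, 38), -97), -7623))) = Add(Mul(I, Pow(35, Rational(1, 2))), Mul(-1, Add(Rational(97, 76), -7623))) = Add(Mul(I, Pow(35, Rational(1, 2))), Mul(-1, Rational(-579251, 76))) = Add(Mul(I, Pow(35, Rational(1, 2))), Rational(579251, 76)) = Add(Rational(579251, 76), Mul(I, Pow(35, Rational(1, 2))))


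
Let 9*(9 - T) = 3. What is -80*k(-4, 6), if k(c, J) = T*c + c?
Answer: 9280/3 ≈ 3093.3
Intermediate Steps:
T = 26/3 (T = 9 - ⅑*3 = 9 - ⅓ = 26/3 ≈ 8.6667)
k(c, J) = 29*c/3 (k(c, J) = 26*c/3 + c = 29*c/3)
-80*k(-4, 6) = -2320*(-4)/3 = -80*(-116/3) = 9280/3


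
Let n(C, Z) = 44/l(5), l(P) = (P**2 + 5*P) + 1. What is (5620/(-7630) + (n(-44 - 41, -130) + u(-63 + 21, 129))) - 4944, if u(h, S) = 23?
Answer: -191485963/38913 ≈ -4920.9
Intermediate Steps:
l(P) = 1 + P**2 + 5*P
n(C, Z) = 44/51 (n(C, Z) = 44/(1 + 5**2 + 5*5) = 44/(1 + 25 + 25) = 44/51)
(5620/(-7630) + (n(-44 - 41, -130) + u(-63 + 21, 129))) - 4944 = (5620/(-7630) + (44/51 + 23)) - 4944 = (5620*(-1/7630) + 1217/51) - 4944 = (-562/763 + 1217/51) - 4944 = 899909/38913 - 4944 = -191485963/38913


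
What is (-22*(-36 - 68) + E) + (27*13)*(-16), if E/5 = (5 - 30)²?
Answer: -203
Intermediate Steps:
E = 3125 (E = 5*(5 - 30)² = 5*(-25)² = 5*625 = 3125)
(-22*(-36 - 68) + E) + (27*13)*(-16) = (-22*(-36 - 68) + 3125) + (27*13)*(-16) = (-22*(-104) + 3125) + 351*(-16) = (2288 + 3125) - 5616 = 5413 - 5616 = -203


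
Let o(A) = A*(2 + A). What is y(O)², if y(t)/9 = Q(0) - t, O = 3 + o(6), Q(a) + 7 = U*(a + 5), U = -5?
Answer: 558009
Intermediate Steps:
Q(a) = -32 - 5*a (Q(a) = -7 - 5*(a + 5) = -7 - 5*(5 + a) = -7 + (-25 - 5*a) = -32 - 5*a)
O = 51 (O = 3 + 6*(2 + 6) = 3 + 6*8 = 3 + 48 = 51)
y(t) = -288 - 9*t (y(t) = 9*((-32 - 5*0) - t) = 9*((-32 + 0) - t) = 9*(-32 - t) = -288 - 9*t)
y(O)² = (-288 - 9*51)² = (-288 - 459)² = (-747)² = 558009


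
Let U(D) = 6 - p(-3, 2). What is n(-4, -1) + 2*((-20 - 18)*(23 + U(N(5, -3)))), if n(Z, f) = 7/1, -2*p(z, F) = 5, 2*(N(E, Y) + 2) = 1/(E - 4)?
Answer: -2387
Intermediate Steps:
N(E, Y) = -2 + 1/(2*(-4 + E)) (N(E, Y) = -2 + 1/(2*(E - 4)) = -2 + 1/(2*(-4 + E)))
p(z, F) = -5/2 (p(z, F) = -½*5 = -5/2)
U(D) = 17/2 (U(D) = 6 - 1*(-5/2) = 6 + 5/2 = 17/2)
n(Z, f) = 7 (n(Z, f) = 7*1 = 7)
n(-4, -1) + 2*((-20 - 18)*(23 + U(N(5, -3)))) = 7 + 2*((-20 - 18)*(23 + 17/2)) = 7 + 2*(-38*63/2) = 7 + 2*(-1197) = 7 - 2394 = -2387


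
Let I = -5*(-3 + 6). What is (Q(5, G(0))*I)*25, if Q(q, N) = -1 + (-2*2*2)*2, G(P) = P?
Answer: 6375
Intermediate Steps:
I = -15 (I = -5*3 = -15)
Q(q, N) = -17 (Q(q, N) = -1 - 4*2*2 = -1 - 8*2 = -1 - 16 = -17)
(Q(5, G(0))*I)*25 = -17*(-15)*25 = 255*25 = 6375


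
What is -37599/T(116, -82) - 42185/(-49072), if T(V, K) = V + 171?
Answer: -1832951033/14083664 ≈ -130.15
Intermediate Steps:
T(V, K) = 171 + V
-37599/T(116, -82) - 42185/(-49072) = -37599/(171 + 116) - 42185/(-49072) = -37599/287 - 42185*(-1/49072) = -37599*1/287 + 42185/49072 = -37599/287 + 42185/49072 = -1832951033/14083664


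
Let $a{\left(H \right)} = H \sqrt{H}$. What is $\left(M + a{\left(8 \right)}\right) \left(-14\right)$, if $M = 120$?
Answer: $-1680 - 224 \sqrt{2} \approx -1996.8$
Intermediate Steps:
$a{\left(H \right)} = H^{\frac{3}{2}}$
$\left(M + a{\left(8 \right)}\right) \left(-14\right) = \left(120 + 8^{\frac{3}{2}}\right) \left(-14\right) = \left(120 + 16 \sqrt{2}\right) \left(-14\right) = -1680 - 224 \sqrt{2}$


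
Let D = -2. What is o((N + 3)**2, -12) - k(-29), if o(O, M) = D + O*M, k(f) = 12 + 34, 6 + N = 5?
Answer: -96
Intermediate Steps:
N = -1 (N = -6 + 5 = -1)
k(f) = 46
o(O, M) = -2 + M*O (o(O, M) = -2 + O*M = -2 + M*O)
o((N + 3)**2, -12) - k(-29) = (-2 - 12*(-1 + 3)**2) - 1*46 = (-2 - 12*2**2) - 46 = (-2 - 12*4) - 46 = (-2 - 48) - 46 = -50 - 46 = -96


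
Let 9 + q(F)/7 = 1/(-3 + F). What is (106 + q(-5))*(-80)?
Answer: -3370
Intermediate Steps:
q(F) = -63 + 7/(-3 + F)
(106 + q(-5))*(-80) = (106 + 7*(28 - 9*(-5))/(-3 - 5))*(-80) = (106 + 7*(28 + 45)/(-8))*(-80) = (106 + 7*(-⅛)*73)*(-80) = (106 - 511/8)*(-80) = (337/8)*(-80) = -3370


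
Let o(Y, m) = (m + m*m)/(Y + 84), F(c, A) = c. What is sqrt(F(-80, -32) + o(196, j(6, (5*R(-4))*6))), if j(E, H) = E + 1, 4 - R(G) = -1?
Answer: I*sqrt(1995)/5 ≈ 8.9331*I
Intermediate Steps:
R(G) = 5 (R(G) = 4 - 1*(-1) = 4 + 1 = 5)
j(E, H) = 1 + E
o(Y, m) = (m + m**2)/(84 + Y)
sqrt(F(-80, -32) + o(196, j(6, (5*R(-4))*6))) = sqrt(-80 + (1 + 6)*(1 + (1 + 6))/(84 + 196)) = sqrt(-80 + 7*(1 + 7)/280) = sqrt(-80 + 7*(1/280)*8) = sqrt(-80 + 1/5) = sqrt(-399/5) = I*sqrt(1995)/5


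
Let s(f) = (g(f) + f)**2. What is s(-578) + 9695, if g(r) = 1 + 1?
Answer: 341471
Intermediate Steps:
g(r) = 2
s(f) = (2 + f)**2
s(-578) + 9695 = (2 - 578)**2 + 9695 = (-576)**2 + 9695 = 331776 + 9695 = 341471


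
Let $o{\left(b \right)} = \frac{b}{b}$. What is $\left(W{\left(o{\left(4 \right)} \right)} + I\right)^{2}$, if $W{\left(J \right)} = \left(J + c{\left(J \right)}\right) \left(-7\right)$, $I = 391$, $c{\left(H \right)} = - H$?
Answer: $152881$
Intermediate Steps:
$o{\left(b \right)} = 1$
$W{\left(J \right)} = 0$ ($W{\left(J \right)} = \left(J - J\right) \left(-7\right) = 0 \left(-7\right) = 0$)
$\left(W{\left(o{\left(4 \right)} \right)} + I\right)^{2} = \left(0 + 391\right)^{2} = 391^{2} = 152881$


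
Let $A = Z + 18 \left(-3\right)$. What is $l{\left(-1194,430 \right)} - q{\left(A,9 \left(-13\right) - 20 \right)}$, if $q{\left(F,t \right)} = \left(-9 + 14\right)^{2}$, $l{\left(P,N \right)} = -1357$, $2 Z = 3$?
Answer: $-1382$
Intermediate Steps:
$Z = \frac{3}{2}$ ($Z = \frac{1}{2} \cdot 3 = \frac{3}{2} \approx 1.5$)
$A = - \frac{105}{2}$ ($A = \frac{3}{2} + 18 \left(-3\right) = \frac{3}{2} - 54 = - \frac{105}{2} \approx -52.5$)
$q{\left(F,t \right)} = 25$ ($q{\left(F,t \right)} = 5^{2} = 25$)
$l{\left(-1194,430 \right)} - q{\left(A,9 \left(-13\right) - 20 \right)} = -1357 - 25 = -1382$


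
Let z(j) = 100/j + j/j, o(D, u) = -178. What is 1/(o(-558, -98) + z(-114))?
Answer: -57/10139 ≈ -0.0056219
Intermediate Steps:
z(j) = 1 + 100/j (z(j) = 100/j + 1 = 1 + 100/j)
1/(o(-558, -98) + z(-114)) = 1/(-178 + (100 - 114)/(-114)) = 1/(-178 - 1/114*(-14)) = 1/(-178 + 7/57) = 1/(-10139/57) = -57/10139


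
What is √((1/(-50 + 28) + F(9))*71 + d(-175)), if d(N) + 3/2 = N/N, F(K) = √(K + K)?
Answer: √(-451 + 25773*√2)/11 ≈ 17.248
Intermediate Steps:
F(K) = √2*√K (F(K) = √(2*K) = √2*√K)
d(N) = -½ (d(N) = -3/2 + N/N = -3/2 + 1 = -½)
√((1/(-50 + 28) + F(9))*71 + d(-175)) = √((1/(-50 + 28) + √2*√9)*71 - ½) = √((1/(-22) + √2*3)*71 - ½) = √((-1/22 + 3*√2)*71 - ½) = √((-71/22 + 213*√2) - ½) = √(-41/11 + 213*√2)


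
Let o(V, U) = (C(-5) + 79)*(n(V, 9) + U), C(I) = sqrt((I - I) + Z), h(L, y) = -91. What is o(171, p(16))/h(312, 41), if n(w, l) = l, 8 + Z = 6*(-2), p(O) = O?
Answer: -1975/91 - 50*I*sqrt(5)/91 ≈ -21.703 - 1.2286*I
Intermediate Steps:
Z = -20 (Z = -8 + 6*(-2) = -8 - 12 = -20)
C(I) = 2*I*sqrt(5) (C(I) = sqrt((I - I) - 20) = sqrt(0 - 20) = sqrt(-20) = 2*I*sqrt(5))
o(V, U) = (9 + U)*(79 + 2*I*sqrt(5)) (o(V, U) = (2*I*sqrt(5) + 79)*(9 + U) = (79 + 2*I*sqrt(5))*(9 + U) = (9 + U)*(79 + 2*I*sqrt(5)))
o(171, p(16))/h(312, 41) = (711 + 79*16 + 18*I*sqrt(5) + 2*I*16*sqrt(5))/(-91) = (711 + 1264 + 18*I*sqrt(5) + 32*I*sqrt(5))*(-1/91) = (1975 + 50*I*sqrt(5))*(-1/91) = -1975/91 - 50*I*sqrt(5)/91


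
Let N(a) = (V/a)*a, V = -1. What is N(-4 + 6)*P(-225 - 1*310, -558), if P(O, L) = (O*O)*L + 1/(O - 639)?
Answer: 187503707701/1174 ≈ 1.5971e+8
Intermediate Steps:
P(O, L) = 1/(-639 + O) + L*O² (P(O, L) = O²*L + 1/(-639 + O) = L*O² + 1/(-639 + O) = 1/(-639 + O) + L*O²)
N(a) = -1 (N(a) = (-1/a)*a = -1)
N(-4 + 6)*P(-225 - 1*310, -558) = -(1 - 558*(-225 - 1*310)³ - 639*(-558)*(-225 - 1*310)²)/(-639 + (-225 - 1*310)) = -(1 - 558*(-225 - 310)³ - 639*(-558)*(-225 - 310)²)/(-639 + (-225 - 310)) = -(1 - 558*(-535)³ - 639*(-558)*(-535)²)/(-639 - 535) = -(1 - 558*(-153130375) - 639*(-558)*286225)/(-1174) = -(-1)*(1 + 85446749250 + 102056958450)/1174 = -(-1)*187503707701/1174 = -1*(-187503707701/1174) = 187503707701/1174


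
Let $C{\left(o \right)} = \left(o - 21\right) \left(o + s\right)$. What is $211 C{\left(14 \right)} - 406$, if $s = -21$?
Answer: $9933$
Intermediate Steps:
$C{\left(o \right)} = \left(-21 + o\right)^{2}$ ($C{\left(o \right)} = \left(o - 21\right) \left(o - 21\right) = \left(-21 + o\right) \left(-21 + o\right) = \left(-21 + o\right)^{2}$)
$211 C{\left(14 \right)} - 406 = 211 \left(441 + 14^{2} - 588\right) - 406 = 211 \left(441 + 196 - 588\right) - 406 = 211 \cdot 49 - 406 = 10339 - 406 = 9933$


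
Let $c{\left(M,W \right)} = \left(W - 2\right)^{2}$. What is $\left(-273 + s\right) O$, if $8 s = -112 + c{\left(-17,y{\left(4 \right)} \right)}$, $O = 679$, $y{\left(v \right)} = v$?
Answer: $- \frac{389067}{2} \approx -1.9453 \cdot 10^{5}$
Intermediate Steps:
$c{\left(M,W \right)} = \left(-2 + W\right)^{2}$
$s = - \frac{27}{2}$ ($s = \frac{-112 + \left(-2 + 4\right)^{2}}{8} = \frac{-112 + 2^{2}}{8} = \frac{-112 + 4}{8} = \frac{1}{8} \left(-108\right) = - \frac{27}{2} \approx -13.5$)
$\left(-273 + s\right) O = \left(-273 - \frac{27}{2}\right) 679 = \left(- \frac{573}{2}\right) 679 = - \frac{389067}{2}$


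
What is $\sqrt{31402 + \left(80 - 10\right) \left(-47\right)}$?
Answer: $4 \sqrt{1757} \approx 167.67$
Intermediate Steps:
$\sqrt{31402 + \left(80 - 10\right) \left(-47\right)} = \sqrt{31402 + 70 \left(-47\right)} = \sqrt{31402 - 3290} = \sqrt{28112} = 4 \sqrt{1757}$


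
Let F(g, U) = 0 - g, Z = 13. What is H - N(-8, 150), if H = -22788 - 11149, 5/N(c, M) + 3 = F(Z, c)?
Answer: -542987/16 ≈ -33937.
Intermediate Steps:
F(g, U) = -g
N(c, M) = -5/16 (N(c, M) = 5/(-3 - 1*13) = 5/(-3 - 13) = 5/(-16) = 5*(-1/16) = -5/16)
H = -33937
H - N(-8, 150) = -33937 - 1*(-5/16) = -33937 + 5/16 = -542987/16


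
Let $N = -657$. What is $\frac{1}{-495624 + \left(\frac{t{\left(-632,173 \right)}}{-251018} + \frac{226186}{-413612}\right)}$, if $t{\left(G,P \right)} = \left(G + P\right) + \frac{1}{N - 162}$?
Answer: $- \frac{21257975674026}{10535974521633066661} \approx -2.0177 \cdot 10^{-6}$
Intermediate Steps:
$t{\left(G,P \right)} = - \frac{1}{819} + G + P$ ($t{\left(G,P \right)} = \left(G + P\right) + \frac{1}{-657 - 162} = \left(G + P\right) + \frac{1}{-819} = \left(G + P\right) - \frac{1}{819} = - \frac{1}{819} + G + P$)
$\frac{1}{-495624 + \left(\frac{t{\left(-632,173 \right)}}{-251018} + \frac{226186}{-413612}\right)} = \frac{1}{-495624 + \left(\frac{- \frac{1}{819} - 632 + 173}{-251018} + \frac{226186}{-413612}\right)} = \frac{1}{-495624 + \left(\left(- \frac{375922}{819}\right) \left(- \frac{1}{251018}\right) + 226186 \left(- \frac{1}{413612}\right)\right)} = \frac{1}{-495624 + \left(\frac{187961}{102791871} - \frac{113093}{206806}\right)} = \frac{1}{-495624 - \frac{11586169604437}{21257975674026}} = \frac{1}{- \frac{10535974521633066661}{21257975674026}} = - \frac{21257975674026}{10535974521633066661}$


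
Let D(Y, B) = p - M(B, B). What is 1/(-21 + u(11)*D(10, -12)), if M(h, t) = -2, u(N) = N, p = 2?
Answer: 1/23 ≈ 0.043478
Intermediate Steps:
D(Y, B) = 4 (D(Y, B) = 2 - 1*(-2) = 2 + 2 = 4)
1/(-21 + u(11)*D(10, -12)) = 1/(-21 + 11*4) = 1/(-21 + 44) = 1/23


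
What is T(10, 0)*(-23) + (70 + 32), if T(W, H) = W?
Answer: -128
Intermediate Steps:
T(10, 0)*(-23) + (70 + 32) = 10*(-23) + (70 + 32) = -230 + 102 = -128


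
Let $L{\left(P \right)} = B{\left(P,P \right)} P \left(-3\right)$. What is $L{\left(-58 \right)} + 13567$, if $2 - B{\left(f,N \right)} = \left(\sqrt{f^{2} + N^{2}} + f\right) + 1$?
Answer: $23833 - 10092 \sqrt{2} \approx 9560.8$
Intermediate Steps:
$B{\left(f,N \right)} = 1 - f - \sqrt{N^{2} + f^{2}}$ ($B{\left(f,N \right)} = 2 - \left(\left(\sqrt{f^{2} + N^{2}} + f\right) + 1\right) = 2 - \left(\left(\sqrt{N^{2} + f^{2}} + f\right) + 1\right) = 2 - \left(\left(f + \sqrt{N^{2} + f^{2}}\right) + 1\right) = 2 - \left(1 + f + \sqrt{N^{2} + f^{2}}\right) = 1 - f - \sqrt{N^{2} + f^{2}}$)
$L{\left(P \right)} = - 3 P \left(1 - P - \sqrt{2} \sqrt{P^{2}}\right)$ ($L{\left(P \right)} = \left(1 - P - \sqrt{P^{2} + P^{2}}\right) P \left(-3\right) = \left(1 - P - \sqrt{2 P^{2}}\right) P \left(-3\right) = \left(1 - P - \sqrt{2} \sqrt{P^{2}}\right) P \left(-3\right) = P \left(1 - P - \sqrt{2} \sqrt{P^{2}}\right) \left(-3\right) = - 3 P \left(1 - P - \sqrt{2} \sqrt{P^{2}}\right)$)
$L{\left(-58 \right)} + 13567 = 3 \left(-58\right) \left(-1 - 58 + \sqrt{2} \sqrt{\left(-58\right)^{2}}\right) + 13567 = 3 \left(-58\right) \left(-1 - 58 + \sqrt{2} \sqrt{3364}\right) + 13567 = 3 \left(-58\right) \left(-1 - 58 + \sqrt{2} \cdot 58\right) + 13567 = 3 \left(-58\right) \left(-1 - 58 + 58 \sqrt{2}\right) + 13567 = 3 \left(-58\right) \left(-59 + 58 \sqrt{2}\right) + 13567 = \left(10266 - 10092 \sqrt{2}\right) + 13567 = 23833 - 10092 \sqrt{2}$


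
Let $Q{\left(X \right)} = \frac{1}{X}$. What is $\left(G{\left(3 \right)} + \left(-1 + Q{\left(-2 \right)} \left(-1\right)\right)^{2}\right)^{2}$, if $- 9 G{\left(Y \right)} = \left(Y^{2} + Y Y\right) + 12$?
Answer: $\frac{1369}{144} \approx 9.5069$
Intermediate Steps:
$G{\left(Y \right)} = - \frac{4}{3} - \frac{2 Y^{2}}{9}$ ($G{\left(Y \right)} = - \frac{\left(Y^{2} + Y Y\right) + 12}{9} = - \frac{\left(Y^{2} + Y^{2}\right) + 12}{9} = - \frac{2 Y^{2} + 12}{9} = - \frac{12 + 2 Y^{2}}{9} = - \frac{4}{3} - \frac{2 Y^{2}}{9}$)
$\left(G{\left(3 \right)} + \left(-1 + Q{\left(-2 \right)} \left(-1\right)\right)^{2}\right)^{2} = \left(\left(- \frac{4}{3} - \frac{2 \cdot 3^{2}}{9}\right) + \left(-1 + \frac{1}{-2} \left(-1\right)\right)^{2}\right)^{2} = \left(\left(- \frac{4}{3} - 2\right) + \left(-1 - - \frac{1}{2}\right)^{2}\right)^{2} = \left(\left(- \frac{4}{3} - 2\right) + \left(-1 + \frac{1}{2}\right)^{2}\right)^{2} = \left(- \frac{10}{3} + \left(- \frac{1}{2}\right)^{2}\right)^{2} = \left(- \frac{10}{3} + \frac{1}{4}\right)^{2} = \left(- \frac{37}{12}\right)^{2} = \frac{1369}{144}$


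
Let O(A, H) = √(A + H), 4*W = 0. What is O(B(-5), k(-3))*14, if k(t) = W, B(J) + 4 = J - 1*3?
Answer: 28*I*√3 ≈ 48.497*I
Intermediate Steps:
W = 0 (W = (¼)*0 = 0)
B(J) = -7 + J (B(J) = -4 + (J - 1*3) = -4 + (J - 3) = -4 + (-3 + J) = -7 + J)
k(t) = 0
O(B(-5), k(-3))*14 = √((-7 - 5) + 0)*14 = √(-12 + 0)*14 = √(-12)*14 = (2*I*√3)*14 = 28*I*√3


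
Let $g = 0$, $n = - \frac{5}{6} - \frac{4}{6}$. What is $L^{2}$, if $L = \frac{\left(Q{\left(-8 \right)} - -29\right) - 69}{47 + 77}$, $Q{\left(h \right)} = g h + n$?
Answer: $\frac{6889}{61504} \approx 0.11201$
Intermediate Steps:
$n = - \frac{3}{2}$ ($n = \left(-5\right) \frac{1}{6} - \frac{2}{3} = - \frac{5}{6} - \frac{2}{3} = - \frac{3}{2} \approx -1.5$)
$Q{\left(h \right)} = - \frac{3}{2}$ ($Q{\left(h \right)} = 0 h - \frac{3}{2} = 0 - \frac{3}{2} = - \frac{3}{2}$)
$L = - \frac{83}{248}$ ($L = \frac{\left(- \frac{3}{2} - -29\right) - 69}{47 + 77} = \frac{\left(- \frac{3}{2} + 29\right) - 69}{124} = \left(\frac{55}{2} - 69\right) \frac{1}{124} = \left(- \frac{83}{2}\right) \frac{1}{124} = - \frac{83}{248} \approx -0.33468$)
$L^{2} = \left(- \frac{83}{248}\right)^{2} = \frac{6889}{61504}$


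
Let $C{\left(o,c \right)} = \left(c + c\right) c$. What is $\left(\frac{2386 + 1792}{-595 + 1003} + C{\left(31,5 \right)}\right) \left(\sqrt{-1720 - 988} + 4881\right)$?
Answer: $\frac{19994203}{68} + \frac{12289 i \sqrt{677}}{102} \approx 2.9403 \cdot 10^{5} + 3134.8 i$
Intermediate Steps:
$C{\left(o,c \right)} = 2 c^{2}$ ($C{\left(o,c \right)} = 2 c c = 2 c^{2}$)
$\left(\frac{2386 + 1792}{-595 + 1003} + C{\left(31,5 \right)}\right) \left(\sqrt{-1720 - 988} + 4881\right) = \left(\frac{2386 + 1792}{-595 + 1003} + 2 \cdot 5^{2}\right) \left(\sqrt{-1720 - 988} + 4881\right) = \left(\frac{4178}{408} + 2 \cdot 25\right) \left(\sqrt{-2708} + 4881\right) = \left(4178 \cdot \frac{1}{408} + 50\right) \left(2 i \sqrt{677} + 4881\right) = \left(\frac{2089}{204} + 50\right) \left(4881 + 2 i \sqrt{677}\right) = \frac{12289 \left(4881 + 2 i \sqrt{677}\right)}{204} = \frac{19994203}{68} + \frac{12289 i \sqrt{677}}{102}$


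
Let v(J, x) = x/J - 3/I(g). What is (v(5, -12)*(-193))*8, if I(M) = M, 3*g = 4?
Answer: 35898/5 ≈ 7179.6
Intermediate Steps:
g = 4/3 (g = (1/3)*4 = 4/3 ≈ 1.3333)
v(J, x) = -9/4 + x/J (v(J, x) = x/J - 3/4/3 = x/J - 3*3/4 = x/J - 9/4 = -9/4 + x/J)
(v(5, -12)*(-193))*8 = ((-9/4 - 12/5)*(-193))*8 = -93/20*(-193)*8 = (17949/20)*8 = 35898/5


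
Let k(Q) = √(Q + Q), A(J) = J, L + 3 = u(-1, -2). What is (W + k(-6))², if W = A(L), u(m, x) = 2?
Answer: (-1 + 2*I*√3)² ≈ -11.0 - 6.9282*I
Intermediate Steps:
L = -1 (L = -3 + 2 = -1)
k(Q) = √2*√Q (k(Q) = √(2*Q) = √2*√Q)
W = -1
(W + k(-6))² = (-1 + √2*√(-6))² = (-1 + √2*(I*√6))² = (-1 + 2*I*√3)²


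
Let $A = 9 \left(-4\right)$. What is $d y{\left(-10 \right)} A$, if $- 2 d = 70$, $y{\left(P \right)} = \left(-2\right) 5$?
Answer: $-12600$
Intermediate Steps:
$y{\left(P \right)} = -10$
$d = -35$ ($d = \left(- \frac{1}{2}\right) 70 = -35$)
$A = -36$
$d y{\left(-10 \right)} A = \left(-35\right) \left(-10\right) \left(-36\right) = 350 \left(-36\right) = -12600$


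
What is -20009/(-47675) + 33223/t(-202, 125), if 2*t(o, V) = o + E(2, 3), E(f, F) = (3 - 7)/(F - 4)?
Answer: -1581925634/4719825 ≈ -335.17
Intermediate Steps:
E(f, F) = -4/(-4 + F)
t(o, V) = 2 + o/2 (t(o, V) = (o - 4/(-4 + 3))/2 = (o - 4/(-1))/2 = (o - 4*(-1))/2 = (o + 4)/2 = (4 + o)/2 = 2 + o/2)
-20009/(-47675) + 33223/t(-202, 125) = -20009/(-47675) + 33223/(2 + (½)*(-202)) = -20009*(-1/47675) + 33223/(2 - 101) = 20009/47675 + 33223/(-99) = 20009/47675 + 33223*(-1/99) = 20009/47675 - 33223/99 = -1581925634/4719825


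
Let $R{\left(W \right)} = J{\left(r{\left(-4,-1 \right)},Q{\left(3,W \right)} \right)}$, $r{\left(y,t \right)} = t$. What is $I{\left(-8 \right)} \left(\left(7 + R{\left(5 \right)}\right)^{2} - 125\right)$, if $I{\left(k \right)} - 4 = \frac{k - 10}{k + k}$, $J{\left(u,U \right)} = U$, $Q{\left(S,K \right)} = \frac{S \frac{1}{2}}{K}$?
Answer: $- \frac{294011}{800} \approx -367.51$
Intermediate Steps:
$Q{\left(S,K \right)} = \frac{S}{2 K}$ ($Q{\left(S,K \right)} = \frac{S \frac{1}{2}}{K} = \frac{\frac{1}{2} S}{K} = \frac{S}{2 K}$)
$R{\left(W \right)} = \frac{3}{2 W}$ ($R{\left(W \right)} = \frac{1}{2} \cdot 3 \frac{1}{W} = \frac{3}{2 W}$)
$I{\left(k \right)} = 4 + \frac{-10 + k}{2 k}$ ($I{\left(k \right)} = 4 + \frac{k - 10}{k + k} = 4 + \frac{-10 + k}{2 k}$)
$I{\left(-8 \right)} \left(\left(7 + R{\left(5 \right)}\right)^{2} - 125\right) = \left(\frac{9}{2} - \frac{5}{-8}\right) \left(\left(7 + \frac{3}{2 \cdot 5}\right)^{2} - 125\right) = \left(\frac{9}{2} - - \frac{5}{8}\right) \left(\left(7 + \frac{3}{2} \cdot \frac{1}{5}\right)^{2} - 125\right) = \left(\frac{9}{2} + \frac{5}{8}\right) \left(\left(7 + \frac{3}{10}\right)^{2} - 125\right) = \frac{41 \left(\left(\frac{73}{10}\right)^{2} - 125\right)}{8} = \frac{41 \left(\frac{5329}{100} - 125\right)}{8} = \frac{41}{8} \left(- \frac{7171}{100}\right) = - \frac{294011}{800}$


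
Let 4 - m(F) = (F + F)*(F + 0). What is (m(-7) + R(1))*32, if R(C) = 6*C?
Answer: -2816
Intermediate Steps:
m(F) = 4 - 2*F**2 (m(F) = 4 - (F + F)*(F + 0) = 4 - 2*F*F = 4 - 2*F**2)
(m(-7) + R(1))*32 = ((4 - 2*(-7)**2) + 6*1)*32 = ((4 - 2*49) + 6)*32 = ((4 - 98) + 6)*32 = (-94 + 6)*32 = -88*32 = -2816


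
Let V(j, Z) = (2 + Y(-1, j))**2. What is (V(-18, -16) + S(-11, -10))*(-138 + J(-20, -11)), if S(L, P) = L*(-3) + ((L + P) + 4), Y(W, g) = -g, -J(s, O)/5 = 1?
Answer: -59488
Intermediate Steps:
J(s, O) = -5 (J(s, O) = -5*1 = -5)
V(j, Z) = (2 - j)**2
S(L, P) = 4 + P - 2*L (S(L, P) = -3*L + (4 + L + P) = 4 + P - 2*L)
(V(-18, -16) + S(-11, -10))*(-138 + J(-20, -11)) = ((-2 - 18)**2 + (4 - 10 - 2*(-11)))*(-138 - 5) = ((-20)**2 + (4 - 10 + 22))*(-143) = (400 + 16)*(-143) = 416*(-143) = -59488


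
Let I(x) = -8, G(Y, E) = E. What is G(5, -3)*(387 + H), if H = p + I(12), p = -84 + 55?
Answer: -1050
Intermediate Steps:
p = -29
H = -37 (H = -29 - 8 = -37)
G(5, -3)*(387 + H) = -3*(387 - 37) = -3*350 = -1050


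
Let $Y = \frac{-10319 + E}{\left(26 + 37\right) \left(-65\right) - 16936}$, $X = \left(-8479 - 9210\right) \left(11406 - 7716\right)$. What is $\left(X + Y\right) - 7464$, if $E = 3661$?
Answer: $- \frac{1372901023436}{21031} \approx -6.528 \cdot 10^{7}$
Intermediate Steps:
$X = -65272410$ ($X = \left(-17689\right) 3690 = -65272410$)
$Y = \frac{6658}{21031}$ ($Y = \frac{-10319 + 3661}{\left(26 + 37\right) \left(-65\right) - 16936} = - \frac{6658}{63 \left(-65\right) - 16936} = - \frac{6658}{-4095 - 16936} = - \frac{6658}{-21031} = \left(-6658\right) \left(- \frac{1}{21031}\right) = \frac{6658}{21031} \approx 0.31658$)
$\left(X + Y\right) - 7464 = \left(-65272410 + \frac{6658}{21031}\right) - 7464 = - \frac{1372744048052}{21031} - 7464 = - \frac{1372901023436}{21031}$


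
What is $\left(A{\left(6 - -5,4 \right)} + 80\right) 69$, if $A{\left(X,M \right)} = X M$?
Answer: $8556$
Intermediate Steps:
$A{\left(X,M \right)} = M X$
$\left(A{\left(6 - -5,4 \right)} + 80\right) 69 = \left(4 \left(6 - -5\right) + 80\right) 69 = \left(4 \left(6 + 5\right) + 80\right) 69 = \left(4 \cdot 11 + 80\right) 69 = \left(44 + 80\right) 69 = 124 \cdot 69 = 8556$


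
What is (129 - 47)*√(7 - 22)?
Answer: 82*I*√15 ≈ 317.58*I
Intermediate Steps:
(129 - 47)*√(7 - 22) = 82*√(-15) = 82*(I*√15) = 82*I*√15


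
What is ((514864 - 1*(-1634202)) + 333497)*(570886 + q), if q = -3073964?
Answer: -6214048828914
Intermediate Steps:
((514864 - 1*(-1634202)) + 333497)*(570886 + q) = ((514864 - 1*(-1634202)) + 333497)*(570886 - 3073964) = ((514864 + 1634202) + 333497)*(-2503078) = (2149066 + 333497)*(-2503078) = 2482563*(-2503078) = -6214048828914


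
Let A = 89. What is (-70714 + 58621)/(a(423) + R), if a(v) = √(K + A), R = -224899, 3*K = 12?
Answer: 2719703607/50579560108 + 12093*√93/50579560108 ≈ 0.053773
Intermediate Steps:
K = 4 (K = (⅓)*12 = 4)
a(v) = √93 (a(v) = √(4 + 89) = √93)
(-70714 + 58621)/(a(423) + R) = (-70714 + 58621)/(√93 - 224899) = -12093/(-224899 + √93)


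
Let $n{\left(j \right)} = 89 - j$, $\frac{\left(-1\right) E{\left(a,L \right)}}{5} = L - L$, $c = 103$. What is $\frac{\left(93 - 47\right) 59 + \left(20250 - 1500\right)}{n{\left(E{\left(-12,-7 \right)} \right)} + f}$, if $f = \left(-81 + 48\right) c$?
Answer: $- \frac{10732}{1655} \approx -6.4846$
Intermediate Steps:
$f = -3399$ ($f = \left(-81 + 48\right) 103 = \left(-33\right) 103 = -3399$)
$E{\left(a,L \right)} = 0$ ($E{\left(a,L \right)} = - 5 \left(L - L\right) = \left(-5\right) 0 = 0$)
$\frac{\left(93 - 47\right) 59 + \left(20250 - 1500\right)}{n{\left(E{\left(-12,-7 \right)} \right)} + f} = \frac{\left(93 - 47\right) 59 + \left(20250 - 1500\right)}{\left(89 - 0\right) - 3399} = \frac{46 \cdot 59 + 18750}{\left(89 + 0\right) - 3399} = \frac{2714 + 18750}{89 - 3399} = \frac{21464}{-3310} = 21464 \left(- \frac{1}{3310}\right) = - \frac{10732}{1655}$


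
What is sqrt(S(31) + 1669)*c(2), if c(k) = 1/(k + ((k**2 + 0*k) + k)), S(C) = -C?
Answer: 3*sqrt(182)/8 ≈ 5.0590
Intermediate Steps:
c(k) = 1/(k**2 + 2*k) (c(k) = 1/(k + ((k**2 + 0) + k)) = 1/(k + (k**2 + k)) = 1/(k + (k + k**2)) = 1/(k**2 + 2*k))
sqrt(S(31) + 1669)*c(2) = sqrt(-1*31 + 1669)*(1/(2*(2 + 2))) = sqrt(-31 + 1669)*((1/2)/4) = sqrt(1638)*((1/2)*(1/4)) = (3*sqrt(182))*(1/8) = 3*sqrt(182)/8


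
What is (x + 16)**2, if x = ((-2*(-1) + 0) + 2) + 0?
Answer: 400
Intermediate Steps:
x = 4 (x = ((2 + 0) + 2) + 0 = (2 + 2) + 0 = 4 + 0 = 4)
(x + 16)**2 = (4 + 16)**2 = 20**2 = 400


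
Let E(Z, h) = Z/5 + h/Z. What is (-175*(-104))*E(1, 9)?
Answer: 167440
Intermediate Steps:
E(Z, h) = Z/5 + h/Z (E(Z, h) = Z*(⅕) + h/Z = Z/5 + h/Z)
(-175*(-104))*E(1, 9) = (-175*(-104))*((⅕)*1 + 9/1) = 18200*(⅕ + 9*1) = 18200*(⅕ + 9) = 18200*(46/5) = 167440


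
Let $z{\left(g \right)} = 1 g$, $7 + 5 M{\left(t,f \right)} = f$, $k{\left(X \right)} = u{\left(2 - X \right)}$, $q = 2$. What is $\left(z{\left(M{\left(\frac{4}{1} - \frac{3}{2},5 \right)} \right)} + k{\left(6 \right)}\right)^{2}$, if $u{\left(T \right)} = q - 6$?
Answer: $\frac{484}{25} \approx 19.36$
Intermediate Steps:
$u{\left(T \right)} = -4$ ($u{\left(T \right)} = 2 - 6 = -4$)
$k{\left(X \right)} = -4$
$M{\left(t,f \right)} = - \frac{7}{5} + \frac{f}{5}$
$z{\left(g \right)} = g$
$\left(z{\left(M{\left(\frac{4}{1} - \frac{3}{2},5 \right)} \right)} + k{\left(6 \right)}\right)^{2} = \left(\left(- \frac{7}{5} + \frac{1}{5} \cdot 5\right) - 4\right)^{2} = \left(\left(- \frac{7}{5} + 1\right) - 4\right)^{2} = \left(- \frac{2}{5} - 4\right)^{2} = \left(- \frac{22}{5}\right)^{2} = \frac{484}{25}$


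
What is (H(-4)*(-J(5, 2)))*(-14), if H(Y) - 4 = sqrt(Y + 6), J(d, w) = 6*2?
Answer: 672 + 168*sqrt(2) ≈ 909.59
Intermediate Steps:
J(d, w) = 12
H(Y) = 4 + sqrt(6 + Y) (H(Y) = 4 + sqrt(Y + 6) = 4 + sqrt(6 + Y))
(H(-4)*(-J(5, 2)))*(-14) = ((4 + sqrt(6 - 4))*(-1*12))*(-14) = ((4 + sqrt(2))*(-12))*(-14) = (-48 - 12*sqrt(2))*(-14) = 672 + 168*sqrt(2)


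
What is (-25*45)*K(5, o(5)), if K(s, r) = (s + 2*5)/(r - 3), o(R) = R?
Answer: -16875/2 ≈ -8437.5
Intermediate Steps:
K(s, r) = (10 + s)/(-3 + r) (K(s, r) = (s + 10)/(-3 + r) = (10 + s)/(-3 + r))
(-25*45)*K(5, o(5)) = (-25*45)*((10 + 5)/(-3 + 5)) = -1125*15/2 = -16875/2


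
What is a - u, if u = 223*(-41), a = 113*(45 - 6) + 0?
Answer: 13550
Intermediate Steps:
a = 4407 (a = 113*39 + 0 = 4407 + 0 = 4407)
u = -9143
a - u = 4407 - 1*(-9143) = 4407 + 9143 = 13550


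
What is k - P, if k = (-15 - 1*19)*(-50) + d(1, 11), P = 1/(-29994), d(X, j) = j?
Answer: 51319735/29994 ≈ 1711.0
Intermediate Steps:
P = -1/29994 ≈ -3.3340e-5
k = 1711 (k = (-15 - 1*19)*(-50) + 11 = (-15 - 19)*(-50) + 11 = -34*(-50) + 11 = 1700 + 11 = 1711)
k - P = 1711 - 1*(-1/29994) = 1711 + 1/29994 = 51319735/29994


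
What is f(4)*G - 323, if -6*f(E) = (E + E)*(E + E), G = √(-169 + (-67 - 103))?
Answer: -323 - 32*I*√339/3 ≈ -323.0 - 196.39*I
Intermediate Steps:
G = I*√339 (G = √(-169 - 170) = √(-339) = I*√339 ≈ 18.412*I)
f(E) = -2*E²/3 (f(E) = -(E + E)*(E + E)/6 = -2*E*2*E/6 = -2*E²/3)
f(4)*G - 323 = (-⅔*4²)*(I*√339) - 323 = (-⅔*16)*(I*√339) - 323 = -32*I*√339/3 - 323 = -323 - 32*I*√339/3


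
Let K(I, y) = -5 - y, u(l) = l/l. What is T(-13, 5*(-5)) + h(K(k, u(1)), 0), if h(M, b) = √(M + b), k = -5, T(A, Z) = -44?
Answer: -44 + I*√6 ≈ -44.0 + 2.4495*I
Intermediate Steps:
u(l) = 1
T(-13, 5*(-5)) + h(K(k, u(1)), 0) = -44 + √((-5 - 1*1) + 0) = -44 + √((-5 - 1) + 0) = -44 + √(-6 + 0) = -44 + √(-6) = -44 + I*√6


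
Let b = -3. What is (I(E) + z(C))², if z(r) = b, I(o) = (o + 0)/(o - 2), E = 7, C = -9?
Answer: 64/25 ≈ 2.5600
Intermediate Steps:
I(o) = o/(-2 + o)
z(r) = -3
(I(E) + z(C))² = (7/(-2 + 7) - 3)² = (7/5 - 3)² = (-8/5)² = 64/25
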